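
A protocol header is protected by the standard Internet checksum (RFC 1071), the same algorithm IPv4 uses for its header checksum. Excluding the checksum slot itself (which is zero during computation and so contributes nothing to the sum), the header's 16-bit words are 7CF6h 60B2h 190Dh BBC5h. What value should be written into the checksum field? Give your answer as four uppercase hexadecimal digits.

One's-complement addition (fold any carry out of bit 15 back into bit 0):
  0x7CF6 + 0x60B2 = 0x0DDA8
  0xDDA8 + 0x190D = 0x0F6B5
  0xF6B5 + 0xBBC5 = 0x1B27A → wrap carry → 0xB27B
One's-complement sum = 0xB27B.
Checksum = ~0xB27B & 0xFFFF = 0x4D84.

4D84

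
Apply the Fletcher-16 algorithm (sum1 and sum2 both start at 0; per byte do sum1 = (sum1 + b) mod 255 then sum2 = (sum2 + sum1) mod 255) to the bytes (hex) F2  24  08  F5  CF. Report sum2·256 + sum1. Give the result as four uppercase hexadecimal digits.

23E4

Running sums (mod 255):
  after byte 0 (F2): sum1=242, sum2=242
  after byte 1 (24): sum1=23, sum2=10
  after byte 2 (08): sum1=31, sum2=41
  after byte 3 (F5): sum1=21, sum2=62
  after byte 4 (CF): sum1=228, sum2=35
Checksum = sum2·256 + sum1 = 35·256 + 228 = 9188 = 0x23E4.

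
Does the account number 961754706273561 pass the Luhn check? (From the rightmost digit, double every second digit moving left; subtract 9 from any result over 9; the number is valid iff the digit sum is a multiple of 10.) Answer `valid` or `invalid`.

From the right, keep odd positions and double even positions (subtract 9 from any doubled value over 9):
  doubled (positions 2,4,...): 3 6 4 0 8 5 3 → sum 29
  kept (positions 1,3,...): 1 5 7 6 7 5 1 9 → sum 41
Total = 70.
70 mod 10 = 0, so the number is valid.

valid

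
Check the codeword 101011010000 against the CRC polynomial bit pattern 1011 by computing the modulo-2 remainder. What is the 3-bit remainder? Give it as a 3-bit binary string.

Modulo-2 division of 101011010000 by 1011:
  pos 0: 1010 XOR 1011 = 0001
  pos 3: 1110 XOR 1011 = 0101
  pos 4: 1011 XOR 1011 = 0000
Remainder = 000 (zero — the frame passes the CRC check).

000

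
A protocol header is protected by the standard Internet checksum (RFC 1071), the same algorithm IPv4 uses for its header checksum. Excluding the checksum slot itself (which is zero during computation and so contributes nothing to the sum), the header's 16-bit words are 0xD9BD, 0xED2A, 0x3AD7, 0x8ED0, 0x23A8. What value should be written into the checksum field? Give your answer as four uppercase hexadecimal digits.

4BC7

One's-complement addition (fold any carry out of bit 15 back into bit 0):
  0xD9BD + 0xED2A = 0x1C6E7 → wrap carry → 0xC6E8
  0xC6E8 + 0x3AD7 = 0x101BF → wrap carry → 0x01C0
  0x01C0 + 0x8ED0 = 0x09090
  0x9090 + 0x23A8 = 0x0B438
One's-complement sum = 0xB438.
Checksum = ~0xB438 & 0xFFFF = 0x4BC7.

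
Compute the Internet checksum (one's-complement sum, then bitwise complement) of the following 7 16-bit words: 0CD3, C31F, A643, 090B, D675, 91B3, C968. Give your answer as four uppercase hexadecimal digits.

4F2C

One's-complement addition (fold any carry out of bit 15 back into bit 0):
  0x0CD3 + 0xC31F = 0x0CFF2
  0xCFF2 + 0xA643 = 0x17635 → wrap carry → 0x7636
  0x7636 + 0x090B = 0x07F41
  0x7F41 + 0xD675 = 0x155B6 → wrap carry → 0x55B7
  0x55B7 + 0x91B3 = 0x0E76A
  0xE76A + 0xC968 = 0x1B0D2 → wrap carry → 0xB0D3
One's-complement sum = 0xB0D3.
Checksum = ~0xB0D3 & 0xFFFF = 0x4F2C.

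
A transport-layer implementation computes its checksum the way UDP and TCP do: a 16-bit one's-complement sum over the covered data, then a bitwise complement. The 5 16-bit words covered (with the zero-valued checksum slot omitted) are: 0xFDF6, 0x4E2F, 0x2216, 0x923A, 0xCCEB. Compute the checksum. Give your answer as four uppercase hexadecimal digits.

One's-complement addition (fold any carry out of bit 15 back into bit 0):
  0xFDF6 + 0x4E2F = 0x14C25 → wrap carry → 0x4C26
  0x4C26 + 0x2216 = 0x06E3C
  0x6E3C + 0x923A = 0x10076 → wrap carry → 0x0077
  0x0077 + 0xCCEB = 0x0CD62
One's-complement sum = 0xCD62.
Checksum = ~0xCD62 & 0xFFFF = 0x329D.

329D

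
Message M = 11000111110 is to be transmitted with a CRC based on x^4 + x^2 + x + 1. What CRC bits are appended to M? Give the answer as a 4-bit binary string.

1000

Append 4 zeros: 110001111100000. Divide by 10111 (XOR where the leading bit is 1):
  pos 0: 11000 XOR 10111 = 01111
  pos 1: 11111 XOR 10111 = 01000
  pos 2: 10001 XOR 10111 = 00110
  pos 4: 11011 XOR 10111 = 01100
  pos 5: 11001 XOR 10111 = 01110
  pos 6: 11100 XOR 10111 = 01011
  pos 7: 10110 XOR 10111 = 00001
Remainder (last 4 bits) = 1000. This is the CRC / FCS.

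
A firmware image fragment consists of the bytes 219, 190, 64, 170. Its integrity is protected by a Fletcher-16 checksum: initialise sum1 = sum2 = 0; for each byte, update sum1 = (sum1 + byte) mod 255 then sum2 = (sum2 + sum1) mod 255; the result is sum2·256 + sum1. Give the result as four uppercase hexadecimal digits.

Running sums (mod 255):
  after byte 0 (219): sum1=219, sum2=219
  after byte 1 (190): sum1=154, sum2=118
  after byte 2 (64): sum1=218, sum2=81
  after byte 3 (170): sum1=133, sum2=214
Checksum = sum2·256 + sum1 = 214·256 + 133 = 54917 = 0xD685.

D685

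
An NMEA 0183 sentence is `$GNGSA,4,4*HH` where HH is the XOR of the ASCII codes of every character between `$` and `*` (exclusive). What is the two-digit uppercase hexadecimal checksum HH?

5C

XOR the ASCII codes of the payload characters:
  'G' = 0x47 → acc = 0x47
  'N' = 0x4E → acc = 0x09
  'G' = 0x47 → acc = 0x4E
  'S' = 0x53 → acc = 0x1D
  'A' = 0x41 → acc = 0x5C
  ',' = 0x2C → acc = 0x70
  '4' = 0x34 → acc = 0x44
  ',' = 0x2C → acc = 0x68
  '4' = 0x34 → acc = 0x5C
Checksum = 0x5C.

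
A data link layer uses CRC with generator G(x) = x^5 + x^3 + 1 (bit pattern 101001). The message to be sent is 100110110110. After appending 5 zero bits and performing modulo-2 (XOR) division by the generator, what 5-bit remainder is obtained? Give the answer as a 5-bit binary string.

Append 5 zeros: 10011011011000000. Divide by 101001 (XOR where the leading bit is 1):
  pos 0: 100110 XOR 101001 = 001111
  pos 2: 111111 XOR 101001 = 010110
  pos 3: 101100 XOR 101001 = 000101
  pos 6: 101110 XOR 101001 = 000111
  pos 9: 111000 XOR 101001 = 010001
  pos 10: 100010 XOR 101001 = 001011
Remainder (last 5 bits) = 10110. This is the CRC / FCS.

10110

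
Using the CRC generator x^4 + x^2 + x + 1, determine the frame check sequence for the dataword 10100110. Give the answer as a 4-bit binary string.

0110

Append 4 zeros: 101001100000. Divide by 10111 (XOR where the leading bit is 1):
  pos 0: 10100 XOR 10111 = 00011
  pos 3: 11110 XOR 10111 = 01001
  pos 4: 10010 XOR 10111 = 00101
  pos 6: 10100 XOR 10111 = 00011
Remainder (last 4 bits) = 0110. This is the CRC / FCS.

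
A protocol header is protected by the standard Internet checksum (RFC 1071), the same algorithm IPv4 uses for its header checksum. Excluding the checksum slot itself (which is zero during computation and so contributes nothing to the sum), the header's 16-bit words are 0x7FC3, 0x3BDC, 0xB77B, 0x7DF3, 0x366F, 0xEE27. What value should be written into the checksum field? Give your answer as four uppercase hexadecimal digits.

One's-complement addition (fold any carry out of bit 15 back into bit 0):
  0x7FC3 + 0x3BDC = 0x0BB9F
  0xBB9F + 0xB77B = 0x1731A → wrap carry → 0x731B
  0x731B + 0x7DF3 = 0x0F10E
  0xF10E + 0x366F = 0x1277D → wrap carry → 0x277E
  0x277E + 0xEE27 = 0x115A5 → wrap carry → 0x15A6
One's-complement sum = 0x15A6.
Checksum = ~0x15A6 & 0xFFFF = 0xEA59.

EA59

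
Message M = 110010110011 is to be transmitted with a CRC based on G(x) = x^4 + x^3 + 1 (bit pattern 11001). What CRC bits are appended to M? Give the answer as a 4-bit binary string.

1001

Append 4 zeros: 1100101100110000. Divide by 11001 (XOR where the leading bit is 1):
  pos 0: 11001 XOR 11001 = 00000
  pos 6: 11001 XOR 11001 = 00000
  pos 11: 10000 XOR 11001 = 01001
Remainder (last 4 bits) = 1001. This is the CRC / FCS.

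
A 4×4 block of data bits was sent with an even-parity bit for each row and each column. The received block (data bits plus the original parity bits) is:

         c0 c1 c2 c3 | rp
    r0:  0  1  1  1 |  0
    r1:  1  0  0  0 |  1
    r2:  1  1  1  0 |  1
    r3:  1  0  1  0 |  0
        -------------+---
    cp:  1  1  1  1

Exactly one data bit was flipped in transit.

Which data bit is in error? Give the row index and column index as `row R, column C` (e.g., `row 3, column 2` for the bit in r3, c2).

row 0, column 1

Recompute each row's even parity and compare to rp:
  r0: data parity 1, sent rp 0 → mismatch
  r1: data parity 1, sent rp 1 → ok
  r2: data parity 1, sent rp 1 → ok
  r3: data parity 0, sent rp 0 → ok
Recompute each column's even parity and compare to cp:
  c0: data parity 1, sent cp 1 → ok
  c1: data parity 0, sent cp 1 → mismatch
  c2: data parity 1, sent cp 1 → ok
  c3: data parity 1, sent cp 1 → ok
Exactly one row (r0) and one column (c1) fail → the flipped bit is at their intersection.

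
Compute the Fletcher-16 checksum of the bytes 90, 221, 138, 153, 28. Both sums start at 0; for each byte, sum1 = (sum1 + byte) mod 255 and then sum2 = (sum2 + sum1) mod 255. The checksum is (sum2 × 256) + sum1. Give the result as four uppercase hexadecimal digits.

Running sums (mod 255):
  after byte 0 (90): sum1=90, sum2=90
  after byte 1 (221): sum1=56, sum2=146
  after byte 2 (138): sum1=194, sum2=85
  after byte 3 (153): sum1=92, sum2=177
  after byte 4 (28): sum1=120, sum2=42
Checksum = sum2·256 + sum1 = 42·256 + 120 = 10872 = 0x2A78.

2A78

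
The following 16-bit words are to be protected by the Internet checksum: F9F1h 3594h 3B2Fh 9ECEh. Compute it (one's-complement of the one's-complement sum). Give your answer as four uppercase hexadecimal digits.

One's-complement addition (fold any carry out of bit 15 back into bit 0):
  0xF9F1 + 0x3594 = 0x12F85 → wrap carry → 0x2F86
  0x2F86 + 0x3B2F = 0x06AB5
  0x6AB5 + 0x9ECE = 0x10983 → wrap carry → 0x0984
One's-complement sum = 0x0984.
Checksum = ~0x0984 & 0xFFFF = 0xF67B.

F67B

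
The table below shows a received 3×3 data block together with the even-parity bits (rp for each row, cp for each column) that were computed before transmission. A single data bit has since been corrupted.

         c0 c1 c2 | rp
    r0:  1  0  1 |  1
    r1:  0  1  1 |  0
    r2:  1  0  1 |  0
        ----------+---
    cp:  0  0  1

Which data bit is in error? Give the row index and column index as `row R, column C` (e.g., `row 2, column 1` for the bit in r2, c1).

Recompute each row's even parity and compare to rp:
  r0: data parity 0, sent rp 1 → mismatch
  r1: data parity 0, sent rp 0 → ok
  r2: data parity 0, sent rp 0 → ok
Recompute each column's even parity and compare to cp:
  c0: data parity 0, sent cp 0 → ok
  c1: data parity 1, sent cp 0 → mismatch
  c2: data parity 1, sent cp 1 → ok
Exactly one row (r0) and one column (c1) fail → the flipped bit is at their intersection.

row 0, column 1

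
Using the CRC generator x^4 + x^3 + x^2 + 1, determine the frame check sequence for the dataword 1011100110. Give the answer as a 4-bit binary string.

Append 4 zeros: 10111001100000. Divide by 11101 (XOR where the leading bit is 1):
  pos 0: 10111 XOR 11101 = 01010
  pos 1: 10100 XOR 11101 = 01001
  pos 2: 10010 XOR 11101 = 01111
  pos 3: 11111 XOR 11101 = 00010
  pos 6: 10100 XOR 11101 = 01001
  pos 7: 10010 XOR 11101 = 01111
  pos 8: 11110 XOR 11101 = 00011
Remainder (last 4 bits) = 0110. This is the CRC / FCS.

0110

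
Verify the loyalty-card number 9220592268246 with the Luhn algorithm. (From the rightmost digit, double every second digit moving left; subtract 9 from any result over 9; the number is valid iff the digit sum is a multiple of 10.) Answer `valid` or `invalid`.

From the right, keep odd positions and double even positions (subtract 9 from any doubled value over 9):
  doubled (positions 2,4,...): 8 7 4 9 0 4 → sum 32
  kept (positions 1,3,...): 6 2 6 2 5 2 9 → sum 32
Total = 64.
64 mod 10 = 4, so the number is invalid.

invalid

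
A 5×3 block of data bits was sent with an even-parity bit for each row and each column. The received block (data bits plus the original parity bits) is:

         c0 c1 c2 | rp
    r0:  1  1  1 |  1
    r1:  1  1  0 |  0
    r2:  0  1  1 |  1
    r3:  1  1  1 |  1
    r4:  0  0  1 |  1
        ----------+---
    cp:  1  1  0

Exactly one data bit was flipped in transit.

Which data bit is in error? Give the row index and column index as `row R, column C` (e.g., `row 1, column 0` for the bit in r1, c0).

row 2, column 1

Recompute each row's even parity and compare to rp:
  r0: data parity 1, sent rp 1 → ok
  r1: data parity 0, sent rp 0 → ok
  r2: data parity 0, sent rp 1 → mismatch
  r3: data parity 1, sent rp 1 → ok
  r4: data parity 1, sent rp 1 → ok
Recompute each column's even parity and compare to cp:
  c0: data parity 1, sent cp 1 → ok
  c1: data parity 0, sent cp 1 → mismatch
  c2: data parity 0, sent cp 0 → ok
Exactly one row (r2) and one column (c1) fail → the flipped bit is at their intersection.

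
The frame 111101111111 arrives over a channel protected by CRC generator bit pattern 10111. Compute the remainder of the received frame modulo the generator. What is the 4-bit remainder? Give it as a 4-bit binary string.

0100

Modulo-2 division of 111101111111 by 10111:
  pos 0: 11110 XOR 10111 = 01001
  pos 1: 10011 XOR 10111 = 00100
  pos 3: 10011 XOR 10111 = 00100
  pos 5: 10011 XOR 10111 = 00100
  pos 7: 10011 XOR 10111 = 00100
Remainder = 0100 (nonzero — an error is detected).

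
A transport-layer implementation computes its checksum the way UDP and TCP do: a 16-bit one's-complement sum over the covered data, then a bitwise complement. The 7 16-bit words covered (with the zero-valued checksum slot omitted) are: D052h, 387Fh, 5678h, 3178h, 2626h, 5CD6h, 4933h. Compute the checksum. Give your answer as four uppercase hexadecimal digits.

One's-complement addition (fold any carry out of bit 15 back into bit 0):
  0xD052 + 0x387F = 0x108D1 → wrap carry → 0x08D2
  0x08D2 + 0x5678 = 0x05F4A
  0x5F4A + 0x3178 = 0x090C2
  0x90C2 + 0x2626 = 0x0B6E8
  0xB6E8 + 0x5CD6 = 0x113BE → wrap carry → 0x13BF
  0x13BF + 0x4933 = 0x05CF2
One's-complement sum = 0x5CF2.
Checksum = ~0x5CF2 & 0xFFFF = 0xA30D.

A30D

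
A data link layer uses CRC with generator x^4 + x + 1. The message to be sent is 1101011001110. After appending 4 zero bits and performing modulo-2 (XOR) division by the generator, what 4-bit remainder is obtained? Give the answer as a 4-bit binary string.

Append 4 zeros: 11010110011100000. Divide by 10011 (XOR where the leading bit is 1):
  pos 0: 11010 XOR 10011 = 01001
  pos 1: 10011 XOR 10011 = 00000
  pos 6: 10011 XOR 10011 = 00000
  pos 11: 10000 XOR 10011 = 00011
Remainder (last 4 bits) = 0110. This is the CRC / FCS.

0110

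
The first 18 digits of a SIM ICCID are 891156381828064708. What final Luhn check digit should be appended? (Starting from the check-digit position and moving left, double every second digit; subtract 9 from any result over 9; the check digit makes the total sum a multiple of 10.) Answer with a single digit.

Partial digits right→left: 8 0 7 4 6 0 8 2 8 1 8 3 6 5 1 1 9 8
Double every second digit counting from the check-digit position (so the 1st, 3rd, 5th, ... of the partial from the right).
  doubled (with −9 where >9): 7 5 3 7 7 7 3 2 9 → sum 50
  kept as-is: 0 4 0 2 1 3 5 1 8 → sum 24
Total = 50 + 24 = 74.
Check digit = (10 − (74 mod 10)) mod 10 = 6.

6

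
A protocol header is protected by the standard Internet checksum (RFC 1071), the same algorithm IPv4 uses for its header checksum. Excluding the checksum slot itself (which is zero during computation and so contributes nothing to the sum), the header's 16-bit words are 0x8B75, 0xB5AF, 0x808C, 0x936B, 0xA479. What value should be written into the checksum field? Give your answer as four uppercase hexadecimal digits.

One's-complement addition (fold any carry out of bit 15 back into bit 0):
  0x8B75 + 0xB5AF = 0x14124 → wrap carry → 0x4125
  0x4125 + 0x808C = 0x0C1B1
  0xC1B1 + 0x936B = 0x1551C → wrap carry → 0x551D
  0x551D + 0xA479 = 0x0F996
One's-complement sum = 0xF996.
Checksum = ~0xF996 & 0xFFFF = 0x0669.

0669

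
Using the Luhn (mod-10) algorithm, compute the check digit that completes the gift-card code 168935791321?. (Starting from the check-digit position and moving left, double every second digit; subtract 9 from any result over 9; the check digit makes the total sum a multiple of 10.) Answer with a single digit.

Partial digits right→left: 1 2 3 1 9 7 5 3 9 8 6 1
Double every second digit counting from the check-digit position (so the 1st, 3rd, 5th, ... of the partial from the right).
  doubled (with −9 where >9): 2 6 9 1 9 3 → sum 30
  kept as-is: 2 1 7 3 8 1 → sum 22
Total = 30 + 22 = 52.
Check digit = (10 − (52 mod 10)) mod 10 = 8.

8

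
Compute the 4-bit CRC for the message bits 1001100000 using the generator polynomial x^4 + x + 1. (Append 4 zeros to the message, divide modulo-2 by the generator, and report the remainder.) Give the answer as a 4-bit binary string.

0000

Append 4 zeros: 10011000000000. Divide by 10011 (XOR where the leading bit is 1):
  pos 0: 10011 XOR 10011 = 00000
Remainder (last 4 bits) = 0000. This is the CRC / FCS.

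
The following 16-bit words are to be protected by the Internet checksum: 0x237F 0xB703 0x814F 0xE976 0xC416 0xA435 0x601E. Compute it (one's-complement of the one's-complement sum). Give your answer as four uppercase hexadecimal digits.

One's-complement addition (fold any carry out of bit 15 back into bit 0):
  0x237F + 0xB703 = 0x0DA82
  0xDA82 + 0x814F = 0x15BD1 → wrap carry → 0x5BD2
  0x5BD2 + 0xE976 = 0x14548 → wrap carry → 0x4549
  0x4549 + 0xC416 = 0x1095F → wrap carry → 0x0960
  0x0960 + 0xA435 = 0x0AD95
  0xAD95 + 0x601E = 0x10DB3 → wrap carry → 0x0DB4
One's-complement sum = 0x0DB4.
Checksum = ~0x0DB4 & 0xFFFF = 0xF24B.

F24B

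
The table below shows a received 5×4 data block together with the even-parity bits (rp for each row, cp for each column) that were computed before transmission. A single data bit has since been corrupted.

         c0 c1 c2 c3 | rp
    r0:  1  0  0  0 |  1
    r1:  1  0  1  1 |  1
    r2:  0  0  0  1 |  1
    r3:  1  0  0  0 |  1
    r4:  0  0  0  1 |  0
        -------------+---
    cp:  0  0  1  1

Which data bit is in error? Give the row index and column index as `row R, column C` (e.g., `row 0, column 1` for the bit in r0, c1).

Recompute each row's even parity and compare to rp:
  r0: data parity 1, sent rp 1 → ok
  r1: data parity 1, sent rp 1 → ok
  r2: data parity 1, sent rp 1 → ok
  r3: data parity 1, sent rp 1 → ok
  r4: data parity 1, sent rp 0 → mismatch
Recompute each column's even parity and compare to cp:
  c0: data parity 1, sent cp 0 → mismatch
  c1: data parity 0, sent cp 0 → ok
  c2: data parity 1, sent cp 1 → ok
  c3: data parity 1, sent cp 1 → ok
Exactly one row (r4) and one column (c0) fail → the flipped bit is at their intersection.

row 4, column 0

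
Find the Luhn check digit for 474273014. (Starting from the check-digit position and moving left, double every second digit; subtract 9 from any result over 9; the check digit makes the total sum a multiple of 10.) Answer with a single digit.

Partial digits right→left: 4 1 0 3 7 2 4 7 4
Double every second digit counting from the check-digit position (so the 1st, 3rd, 5th, ... of the partial from the right).
  doubled (with −9 where >9): 8 0 5 8 8 → sum 29
  kept as-is: 1 3 2 7 → sum 13
Total = 29 + 13 = 42.
Check digit = (10 − (42 mod 10)) mod 10 = 8.

8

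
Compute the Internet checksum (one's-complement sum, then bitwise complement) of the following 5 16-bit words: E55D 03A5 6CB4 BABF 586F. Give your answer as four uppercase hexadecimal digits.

One's-complement addition (fold any carry out of bit 15 back into bit 0):
  0xE55D + 0x03A5 = 0x0E902
  0xE902 + 0x6CB4 = 0x155B6 → wrap carry → 0x55B7
  0x55B7 + 0xBABF = 0x11076 → wrap carry → 0x1077
  0x1077 + 0x586F = 0x068E6
One's-complement sum = 0x68E6.
Checksum = ~0x68E6 & 0xFFFF = 0x9719.

9719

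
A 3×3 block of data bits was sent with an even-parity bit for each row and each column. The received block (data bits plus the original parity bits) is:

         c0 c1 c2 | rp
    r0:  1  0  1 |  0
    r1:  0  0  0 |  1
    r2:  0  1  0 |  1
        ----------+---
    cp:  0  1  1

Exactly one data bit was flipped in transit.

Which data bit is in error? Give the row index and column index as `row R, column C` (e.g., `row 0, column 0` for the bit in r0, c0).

row 1, column 0

Recompute each row's even parity and compare to rp:
  r0: data parity 0, sent rp 0 → ok
  r1: data parity 0, sent rp 1 → mismatch
  r2: data parity 1, sent rp 1 → ok
Recompute each column's even parity and compare to cp:
  c0: data parity 1, sent cp 0 → mismatch
  c1: data parity 1, sent cp 1 → ok
  c2: data parity 1, sent cp 1 → ok
Exactly one row (r1) and one column (c0) fail → the flipped bit is at their intersection.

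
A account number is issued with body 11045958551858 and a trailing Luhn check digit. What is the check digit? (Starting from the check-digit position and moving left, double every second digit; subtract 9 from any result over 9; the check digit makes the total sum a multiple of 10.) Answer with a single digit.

7

Partial digits right→left: 8 5 8 1 5 5 8 5 9 5 4 0 1 1
Double every second digit counting from the check-digit position (so the 1st, 3rd, 5th, ... of the partial from the right).
  doubled (with −9 where >9): 7 7 1 7 9 8 2 → sum 41
  kept as-is: 5 1 5 5 5 0 1 → sum 22
Total = 41 + 22 = 63.
Check digit = (10 − (63 mod 10)) mod 10 = 7.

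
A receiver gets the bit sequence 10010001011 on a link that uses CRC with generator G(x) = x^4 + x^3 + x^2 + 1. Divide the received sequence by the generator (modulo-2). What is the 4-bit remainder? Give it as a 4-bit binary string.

Modulo-2 division of 10010001011 by 11101:
  pos 0: 10010 XOR 11101 = 01111
  pos 1: 11110 XOR 11101 = 00011
  pos 4: 11010 XOR 11101 = 00111
  pos 6: 11111 XOR 11101 = 00010
Remainder = 0010 (nonzero — an error is detected).

0010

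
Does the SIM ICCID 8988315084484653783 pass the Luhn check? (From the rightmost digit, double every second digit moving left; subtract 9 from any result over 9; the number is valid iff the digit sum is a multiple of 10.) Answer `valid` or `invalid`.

invalid

From the right, keep odd positions and double even positions (subtract 9 from any doubled value over 9):
  doubled (positions 2,4,...): 7 6 3 7 8 0 2 7 9 → sum 49
  kept (positions 1,3,...): 3 7 5 4 4 8 5 3 8 8 → sum 55
Total = 104.
104 mod 10 = 4, so the number is invalid.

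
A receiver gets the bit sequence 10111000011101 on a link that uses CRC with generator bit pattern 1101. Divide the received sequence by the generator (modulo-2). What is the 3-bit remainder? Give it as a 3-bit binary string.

111

Modulo-2 division of 10111000011101 by 1101:
  pos 0: 1011 XOR 1101 = 0110
  pos 1: 1101 XOR 1101 = 0000
  pos 9: 1110 XOR 1101 = 0011
Remainder = 111 (nonzero — an error is detected).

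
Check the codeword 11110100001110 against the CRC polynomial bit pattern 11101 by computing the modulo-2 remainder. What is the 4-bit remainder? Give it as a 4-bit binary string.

0000

Modulo-2 division of 11110100001110 by 11101:
  pos 0: 11110 XOR 11101 = 00011
  pos 3: 11100 XOR 11101 = 00001
  pos 7: 10011 XOR 11101 = 01110
  pos 8: 11101 XOR 11101 = 00000
Remainder = 0000 (zero — the frame passes the CRC check).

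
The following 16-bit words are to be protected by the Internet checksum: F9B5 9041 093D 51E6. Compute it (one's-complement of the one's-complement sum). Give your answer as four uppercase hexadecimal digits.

1AE5

One's-complement addition (fold any carry out of bit 15 back into bit 0):
  0xF9B5 + 0x9041 = 0x189F6 → wrap carry → 0x89F7
  0x89F7 + 0x093D = 0x09334
  0x9334 + 0x51E6 = 0x0E51A
One's-complement sum = 0xE51A.
Checksum = ~0xE51A & 0xFFFF = 0x1AE5.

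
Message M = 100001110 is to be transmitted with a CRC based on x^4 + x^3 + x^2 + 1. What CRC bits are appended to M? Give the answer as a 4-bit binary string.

Append 4 zeros: 1000011100000. Divide by 11101 (XOR where the leading bit is 1):
  pos 0: 10000 XOR 11101 = 01101
  pos 1: 11011 XOR 11101 = 00110
  pos 3: 11011 XOR 11101 = 00110
  pos 5: 11000 XOR 11101 = 00101
  pos 7: 10100 XOR 11101 = 01001
  pos 8: 10010 XOR 11101 = 01111
Remainder (last 4 bits) = 1111. This is the CRC / FCS.

1111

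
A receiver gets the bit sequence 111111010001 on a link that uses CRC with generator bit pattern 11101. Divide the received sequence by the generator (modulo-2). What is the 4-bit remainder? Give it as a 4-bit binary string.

Modulo-2 division of 111111010001 by 11101:
  pos 0: 11111 XOR 11101 = 00010
  pos 3: 10101 XOR 11101 = 01000
  pos 4: 10000 XOR 11101 = 01101
  pos 5: 11010 XOR 11101 = 00111
  pos 7: 11101 XOR 11101 = 00000
Remainder = 0000 (zero — the frame passes the CRC check).

0000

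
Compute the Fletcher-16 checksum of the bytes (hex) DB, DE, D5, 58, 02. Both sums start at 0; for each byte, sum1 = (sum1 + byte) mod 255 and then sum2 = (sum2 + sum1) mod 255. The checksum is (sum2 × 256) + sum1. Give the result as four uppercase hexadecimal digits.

Running sums (mod 255):
  after byte 0 (DB): sum1=219, sum2=219
  after byte 1 (DE): sum1=186, sum2=150
  after byte 2 (D5): sum1=144, sum2=39
  after byte 3 (58): sum1=232, sum2=16
  after byte 4 (02): sum1=234, sum2=250
Checksum = sum2·256 + sum1 = 250·256 + 234 = 64234 = 0xFAEA.

FAEA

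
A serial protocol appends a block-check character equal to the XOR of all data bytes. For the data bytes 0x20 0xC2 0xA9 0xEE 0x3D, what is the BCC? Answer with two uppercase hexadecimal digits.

XOR the bytes together:
  start with 0x20
  0x20 ⊕ 0xC2 = 0xE2
  0xE2 ⊕ 0xA9 = 0x4B
  0x4B ⊕ 0xEE = 0xA5
  0xA5 ⊕ 0x3D = 0x98

98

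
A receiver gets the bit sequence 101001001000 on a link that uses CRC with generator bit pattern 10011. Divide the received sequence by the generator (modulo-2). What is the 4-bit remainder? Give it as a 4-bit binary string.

0000

Modulo-2 division of 101001001000 by 10011:
  pos 0: 10100 XOR 10011 = 00111
  pos 2: 11110 XOR 10011 = 01101
  pos 3: 11010 XOR 10011 = 01001
  pos 4: 10011 XOR 10011 = 00000
Remainder = 0000 (zero — the frame passes the CRC check).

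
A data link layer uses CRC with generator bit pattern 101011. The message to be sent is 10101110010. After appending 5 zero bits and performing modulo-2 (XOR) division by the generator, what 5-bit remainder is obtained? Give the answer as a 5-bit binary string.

01010

Append 5 zeros: 1010111001000000. Divide by 101011 (XOR where the leading bit is 1):
  pos 0: 101011 XOR 101011 = 000000
  pos 6: 100100 XOR 101011 = 001111
  pos 8: 111100 XOR 101011 = 010111
  pos 9: 101110 XOR 101011 = 000101
Remainder (last 5 bits) = 01010. This is the CRC / FCS.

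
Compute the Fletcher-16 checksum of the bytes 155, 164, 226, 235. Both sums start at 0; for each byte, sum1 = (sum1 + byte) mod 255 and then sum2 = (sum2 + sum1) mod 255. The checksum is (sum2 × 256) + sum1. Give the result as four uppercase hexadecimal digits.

0E0F

Running sums (mod 255):
  after byte 0 (155): sum1=155, sum2=155
  after byte 1 (164): sum1=64, sum2=219
  after byte 2 (226): sum1=35, sum2=254
  after byte 3 (235): sum1=15, sum2=14
Checksum = sum2·256 + sum1 = 14·256 + 15 = 3599 = 0x0E0F.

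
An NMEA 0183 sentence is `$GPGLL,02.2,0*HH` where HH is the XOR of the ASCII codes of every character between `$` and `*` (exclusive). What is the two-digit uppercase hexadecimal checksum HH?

XOR the ASCII codes of the payload characters:
  'G' = 0x47 → acc = 0x47
  'P' = 0x50 → acc = 0x17
  'G' = 0x47 → acc = 0x50
  'L' = 0x4C → acc = 0x1C
  'L' = 0x4C → acc = 0x50
  ',' = 0x2C → acc = 0x7C
  '0' = 0x30 → acc = 0x4C
  '2' = 0x32 → acc = 0x7E
  '.' = 0x2E → acc = 0x50
  '2' = 0x32 → acc = 0x62
  ',' = 0x2C → acc = 0x4E
  '0' = 0x30 → acc = 0x7E
Checksum = 0x7E.

7E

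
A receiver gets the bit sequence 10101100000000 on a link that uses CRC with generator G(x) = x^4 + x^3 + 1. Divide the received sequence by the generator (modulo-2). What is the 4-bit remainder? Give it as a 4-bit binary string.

0000

Modulo-2 division of 10101100000000 by 11001:
  pos 0: 10101 XOR 11001 = 01100
  pos 1: 11001 XOR 11001 = 00000
Remainder = 0000 (zero — the frame passes the CRC check).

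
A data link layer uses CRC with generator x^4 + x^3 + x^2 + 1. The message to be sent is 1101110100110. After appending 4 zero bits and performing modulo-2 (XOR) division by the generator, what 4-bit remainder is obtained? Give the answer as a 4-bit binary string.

Append 4 zeros: 11011101001100000. Divide by 11101 (XOR where the leading bit is 1):
  pos 0: 11011 XOR 11101 = 00110
  pos 2: 11010 XOR 11101 = 00111
  pos 4: 11110 XOR 11101 = 00011
  pos 7: 11011 XOR 11101 = 00110
  pos 9: 11000 XOR 11101 = 00101
  pos 11: 10100 XOR 11101 = 01001
  pos 12: 10010 XOR 11101 = 01111
Remainder (last 4 bits) = 1111. This is the CRC / FCS.

1111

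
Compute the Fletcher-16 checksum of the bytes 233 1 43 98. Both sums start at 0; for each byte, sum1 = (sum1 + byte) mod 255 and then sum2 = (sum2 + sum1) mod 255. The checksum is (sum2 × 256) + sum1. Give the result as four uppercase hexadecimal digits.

Running sums (mod 255):
  after byte 0 (233): sum1=233, sum2=233
  after byte 1 (1): sum1=234, sum2=212
  after byte 2 (43): sum1=22, sum2=234
  after byte 3 (98): sum1=120, sum2=99
Checksum = sum2·256 + sum1 = 99·256 + 120 = 25464 = 0x6378.

6378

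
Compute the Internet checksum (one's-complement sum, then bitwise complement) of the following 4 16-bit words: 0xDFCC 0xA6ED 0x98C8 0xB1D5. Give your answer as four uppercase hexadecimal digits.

One's-complement addition (fold any carry out of bit 15 back into bit 0):
  0xDFCC + 0xA6ED = 0x186B9 → wrap carry → 0x86BA
  0x86BA + 0x98C8 = 0x11F82 → wrap carry → 0x1F83
  0x1F83 + 0xB1D5 = 0x0D158
One's-complement sum = 0xD158.
Checksum = ~0xD158 & 0xFFFF = 0x2EA7.

2EA7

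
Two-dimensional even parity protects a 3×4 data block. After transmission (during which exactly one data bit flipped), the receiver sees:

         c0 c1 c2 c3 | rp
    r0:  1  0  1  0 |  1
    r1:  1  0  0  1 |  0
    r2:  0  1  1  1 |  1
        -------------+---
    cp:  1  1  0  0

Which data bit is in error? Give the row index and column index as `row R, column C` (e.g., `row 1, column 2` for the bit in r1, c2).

row 0, column 0

Recompute each row's even parity and compare to rp:
  r0: data parity 0, sent rp 1 → mismatch
  r1: data parity 0, sent rp 0 → ok
  r2: data parity 1, sent rp 1 → ok
Recompute each column's even parity and compare to cp:
  c0: data parity 0, sent cp 1 → mismatch
  c1: data parity 1, sent cp 1 → ok
  c2: data parity 0, sent cp 0 → ok
  c3: data parity 0, sent cp 0 → ok
Exactly one row (r0) and one column (c0) fail → the flipped bit is at their intersection.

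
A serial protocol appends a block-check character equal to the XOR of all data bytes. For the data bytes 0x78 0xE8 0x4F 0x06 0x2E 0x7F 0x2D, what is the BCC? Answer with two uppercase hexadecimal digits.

A5

XOR the bytes together:
  start with 0x78
  0x78 ⊕ 0xE8 = 0x90
  0x90 ⊕ 0x4F = 0xDF
  0xDF ⊕ 0x06 = 0xD9
  0xD9 ⊕ 0x2E = 0xF7
  0xF7 ⊕ 0x7F = 0x88
  0x88 ⊕ 0x2D = 0xA5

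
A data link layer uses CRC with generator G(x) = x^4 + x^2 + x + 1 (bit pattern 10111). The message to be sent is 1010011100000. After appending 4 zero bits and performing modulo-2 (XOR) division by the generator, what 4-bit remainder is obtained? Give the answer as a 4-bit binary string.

1110

Append 4 zeros: 10100111000000000. Divide by 10111 (XOR where the leading bit is 1):
  pos 0: 10100 XOR 10111 = 00011
  pos 3: 11111 XOR 10111 = 01000
  pos 4: 10000 XOR 10111 = 00111
  pos 6: 11100 XOR 10111 = 01011
  pos 7: 10110 XOR 10111 = 00001
  pos 11: 10000 XOR 10111 = 00111
Remainder (last 4 bits) = 1110. This is the CRC / FCS.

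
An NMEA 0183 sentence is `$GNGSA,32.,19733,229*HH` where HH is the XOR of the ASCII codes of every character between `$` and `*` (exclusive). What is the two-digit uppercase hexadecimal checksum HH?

59

XOR the ASCII codes of the payload characters:
  'G' = 0x47 → acc = 0x47
  'N' = 0x4E → acc = 0x09
  'G' = 0x47 → acc = 0x4E
  'S' = 0x53 → acc = 0x1D
  'A' = 0x41 → acc = 0x5C
  ',' = 0x2C → acc = 0x70
  '3' = 0x33 → acc = 0x43
  '2' = 0x32 → acc = 0x71
  '.' = 0x2E → acc = 0x5F
  ',' = 0x2C → acc = 0x73
  '1' = 0x31 → acc = 0x42
  '9' = 0x39 → acc = 0x7B
  '7' = 0x37 → acc = 0x4C
  '3' = 0x33 → acc = 0x7F
  '3' = 0x33 → acc = 0x4C
  ',' = 0x2C → acc = 0x60
  '2' = 0x32 → acc = 0x52
  '2' = 0x32 → acc = 0x60
  '9' = 0x39 → acc = 0x59
Checksum = 0x59.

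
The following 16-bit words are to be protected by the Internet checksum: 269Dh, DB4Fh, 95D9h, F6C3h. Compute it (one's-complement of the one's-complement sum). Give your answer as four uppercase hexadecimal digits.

One's-complement addition (fold any carry out of bit 15 back into bit 0):
  0x269D + 0xDB4F = 0x101EC → wrap carry → 0x01ED
  0x01ED + 0x95D9 = 0x097C6
  0x97C6 + 0xF6C3 = 0x18E89 → wrap carry → 0x8E8A
One's-complement sum = 0x8E8A.
Checksum = ~0x8E8A & 0xFFFF = 0x7175.

7175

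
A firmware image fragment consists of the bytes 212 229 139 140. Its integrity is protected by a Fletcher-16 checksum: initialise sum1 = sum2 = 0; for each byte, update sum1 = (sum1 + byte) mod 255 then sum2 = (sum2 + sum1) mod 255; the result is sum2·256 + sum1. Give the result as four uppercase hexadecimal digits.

Running sums (mod 255):
  after byte 0 (212): sum1=212, sum2=212
  after byte 1 (229): sum1=186, sum2=143
  after byte 2 (139): sum1=70, sum2=213
  after byte 3 (140): sum1=210, sum2=168
Checksum = sum2·256 + sum1 = 168·256 + 210 = 43218 = 0xA8D2.

A8D2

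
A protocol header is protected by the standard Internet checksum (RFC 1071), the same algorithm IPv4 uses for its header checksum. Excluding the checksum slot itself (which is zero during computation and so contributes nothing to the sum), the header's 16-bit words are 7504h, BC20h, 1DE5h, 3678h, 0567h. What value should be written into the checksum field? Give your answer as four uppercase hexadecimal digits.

One's-complement addition (fold any carry out of bit 15 back into bit 0):
  0x7504 + 0xBC20 = 0x13124 → wrap carry → 0x3125
  0x3125 + 0x1DE5 = 0x04F0A
  0x4F0A + 0x3678 = 0x08582
  0x8582 + 0x0567 = 0x08AE9
One's-complement sum = 0x8AE9.
Checksum = ~0x8AE9 & 0xFFFF = 0x7516.

7516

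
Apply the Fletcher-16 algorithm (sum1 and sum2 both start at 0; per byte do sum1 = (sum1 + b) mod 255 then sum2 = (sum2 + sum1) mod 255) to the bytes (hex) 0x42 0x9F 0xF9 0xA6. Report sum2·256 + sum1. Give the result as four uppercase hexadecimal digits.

8282

Running sums (mod 255):
  after byte 0 (0x42): sum1=66, sum2=66
  after byte 1 (0x9F): sum1=225, sum2=36
  after byte 2 (0xF9): sum1=219, sum2=0
  after byte 3 (0xA6): sum1=130, sum2=130
Checksum = sum2·256 + sum1 = 130·256 + 130 = 33410 = 0x8282.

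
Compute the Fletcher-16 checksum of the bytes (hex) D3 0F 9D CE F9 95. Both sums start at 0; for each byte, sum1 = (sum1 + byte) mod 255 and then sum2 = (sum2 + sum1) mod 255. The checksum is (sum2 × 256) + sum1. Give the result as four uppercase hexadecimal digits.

AEDE

Running sums (mod 255):
  after byte 0 (D3): sum1=211, sum2=211
  after byte 1 (0F): sum1=226, sum2=182
  after byte 2 (9D): sum1=128, sum2=55
  after byte 3 (CE): sum1=79, sum2=134
  after byte 4 (F9): sum1=73, sum2=207
  after byte 5 (95): sum1=222, sum2=174
Checksum = sum2·256 + sum1 = 174·256 + 222 = 44766 = 0xAEDE.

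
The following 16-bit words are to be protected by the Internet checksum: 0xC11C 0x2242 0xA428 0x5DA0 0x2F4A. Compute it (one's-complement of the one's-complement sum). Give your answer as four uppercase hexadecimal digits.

EB8D

One's-complement addition (fold any carry out of bit 15 back into bit 0):
  0xC11C + 0x2242 = 0x0E35E
  0xE35E + 0xA428 = 0x18786 → wrap carry → 0x8787
  0x8787 + 0x5DA0 = 0x0E527
  0xE527 + 0x2F4A = 0x11471 → wrap carry → 0x1472
One's-complement sum = 0x1472.
Checksum = ~0x1472 & 0xFFFF = 0xEB8D.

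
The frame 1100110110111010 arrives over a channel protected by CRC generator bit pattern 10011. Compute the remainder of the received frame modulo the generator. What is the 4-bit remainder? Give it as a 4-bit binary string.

0000

Modulo-2 division of 1100110110111010 by 10011:
  pos 0: 11001 XOR 10011 = 01010
  pos 1: 10101 XOR 10011 = 00110
  pos 3: 11001 XOR 10011 = 01010
  pos 4: 10101 XOR 10011 = 00110
  pos 6: 11001 XOR 10011 = 01010
  pos 7: 10101 XOR 10011 = 00110
  pos 9: 11010 XOR 10011 = 01001
  pos 10: 10011 XOR 10011 = 00000
Remainder = 0000 (zero — the frame passes the CRC check).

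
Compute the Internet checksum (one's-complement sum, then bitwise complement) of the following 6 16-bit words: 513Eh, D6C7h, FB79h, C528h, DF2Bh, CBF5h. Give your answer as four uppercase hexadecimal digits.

One's-complement addition (fold any carry out of bit 15 back into bit 0):
  0x513E + 0xD6C7 = 0x12805 → wrap carry → 0x2806
  0x2806 + 0xFB79 = 0x1237F → wrap carry → 0x2380
  0x2380 + 0xC528 = 0x0E8A8
  0xE8A8 + 0xDF2B = 0x1C7D3 → wrap carry → 0xC7D4
  0xC7D4 + 0xCBF5 = 0x193C9 → wrap carry → 0x93CA
One's-complement sum = 0x93CA.
Checksum = ~0x93CA & 0xFFFF = 0x6C35.

6C35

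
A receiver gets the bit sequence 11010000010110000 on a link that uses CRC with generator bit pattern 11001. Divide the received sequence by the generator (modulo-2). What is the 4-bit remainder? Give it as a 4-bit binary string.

0000

Modulo-2 division of 11010000010110000 by 11001:
  pos 0: 11010 XOR 11001 = 00011
  pos 3: 11000 XOR 11001 = 00001
  pos 7: 10101 XOR 11001 = 01100
  pos 8: 11001 XOR 11001 = 00000
Remainder = 0000 (zero — the frame passes the CRC check).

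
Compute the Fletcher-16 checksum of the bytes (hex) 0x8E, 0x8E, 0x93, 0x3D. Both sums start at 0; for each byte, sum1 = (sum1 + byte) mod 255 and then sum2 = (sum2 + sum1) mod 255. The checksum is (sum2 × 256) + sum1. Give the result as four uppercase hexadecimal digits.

4AED

Running sums (mod 255):
  after byte 0 (0x8E): sum1=142, sum2=142
  after byte 1 (0x8E): sum1=29, sum2=171
  after byte 2 (0x93): sum1=176, sum2=92
  after byte 3 (0x3D): sum1=237, sum2=74
Checksum = sum2·256 + sum1 = 74·256 + 237 = 19181 = 0x4AED.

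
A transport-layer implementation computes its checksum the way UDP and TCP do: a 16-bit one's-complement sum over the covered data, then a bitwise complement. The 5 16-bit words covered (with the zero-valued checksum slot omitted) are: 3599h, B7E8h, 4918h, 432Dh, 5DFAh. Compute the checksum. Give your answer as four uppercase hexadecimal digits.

283E

One's-complement addition (fold any carry out of bit 15 back into bit 0):
  0x3599 + 0xB7E8 = 0x0ED81
  0xED81 + 0x4918 = 0x13699 → wrap carry → 0x369A
  0x369A + 0x432D = 0x079C7
  0x79C7 + 0x5DFA = 0x0D7C1
One's-complement sum = 0xD7C1.
Checksum = ~0xD7C1 & 0xFFFF = 0x283E.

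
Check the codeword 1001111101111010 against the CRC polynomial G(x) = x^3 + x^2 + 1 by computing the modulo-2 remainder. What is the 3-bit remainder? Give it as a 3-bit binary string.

000

Modulo-2 division of 1001111101111010 by 1101:
  pos 0: 1001 XOR 1101 = 0100
  pos 1: 1001 XOR 1101 = 0100
  pos 2: 1001 XOR 1101 = 0100
  pos 3: 1001 XOR 1101 = 0100
  pos 4: 1001 XOR 1101 = 0100
  pos 5: 1000 XOR 1101 = 0101
  pos 6: 1011 XOR 1101 = 0110
  pos 7: 1101 XOR 1101 = 0000
  pos 11: 1101 XOR 1101 = 0000
Remainder = 000 (zero — the frame passes the CRC check).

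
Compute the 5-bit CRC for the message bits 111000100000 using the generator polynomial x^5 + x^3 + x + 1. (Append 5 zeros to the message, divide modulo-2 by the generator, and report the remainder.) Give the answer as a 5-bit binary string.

Append 5 zeros: 11100010000000000. Divide by 101011 (XOR where the leading bit is 1):
  pos 0: 111000 XOR 101011 = 010011
  pos 1: 100111 XOR 101011 = 001100
  pos 3: 110000 XOR 101011 = 011011
  pos 4: 110110 XOR 101011 = 011101
  pos 5: 111010 XOR 101011 = 010001
  pos 6: 100010 XOR 101011 = 001001
  pos 8: 100100 XOR 101011 = 001111
  pos 10: 111100 XOR 101011 = 010111
  pos 11: 101110 XOR 101011 = 000101
Remainder (last 5 bits) = 00101. This is the CRC / FCS.

00101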